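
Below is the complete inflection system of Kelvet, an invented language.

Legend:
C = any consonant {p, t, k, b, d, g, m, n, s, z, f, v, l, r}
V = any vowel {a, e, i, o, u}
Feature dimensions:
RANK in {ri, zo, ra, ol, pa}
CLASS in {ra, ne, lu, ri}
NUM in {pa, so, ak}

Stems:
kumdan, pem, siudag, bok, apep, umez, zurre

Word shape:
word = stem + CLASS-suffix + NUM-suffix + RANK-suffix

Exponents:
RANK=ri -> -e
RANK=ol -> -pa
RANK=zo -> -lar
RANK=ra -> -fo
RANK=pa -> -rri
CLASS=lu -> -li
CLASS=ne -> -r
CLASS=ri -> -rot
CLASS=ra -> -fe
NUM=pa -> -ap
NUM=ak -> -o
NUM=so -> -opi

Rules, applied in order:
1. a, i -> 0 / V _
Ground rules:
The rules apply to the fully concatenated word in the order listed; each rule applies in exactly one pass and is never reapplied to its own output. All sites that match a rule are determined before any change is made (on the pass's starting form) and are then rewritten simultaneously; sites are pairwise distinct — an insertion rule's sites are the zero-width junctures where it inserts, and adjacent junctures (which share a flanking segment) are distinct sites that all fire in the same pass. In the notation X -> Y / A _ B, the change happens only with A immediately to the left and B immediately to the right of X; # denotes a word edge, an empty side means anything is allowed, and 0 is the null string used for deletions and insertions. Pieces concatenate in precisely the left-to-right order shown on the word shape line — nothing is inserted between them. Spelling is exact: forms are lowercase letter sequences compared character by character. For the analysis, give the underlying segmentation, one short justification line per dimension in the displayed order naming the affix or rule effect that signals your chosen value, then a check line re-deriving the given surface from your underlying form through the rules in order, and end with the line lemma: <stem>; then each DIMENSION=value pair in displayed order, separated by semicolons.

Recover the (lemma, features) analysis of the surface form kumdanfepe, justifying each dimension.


underlying: kumdan-fe-ap-e
RANK=ri - signalled by the affix -e
CLASS=ra - signalled by the affix -fe
NUM=pa - signalled by the affix -ap
check: kumdanfeape -> kumdanfepe
lemma: kumdan; RANK=ri; CLASS=ra; NUM=pa


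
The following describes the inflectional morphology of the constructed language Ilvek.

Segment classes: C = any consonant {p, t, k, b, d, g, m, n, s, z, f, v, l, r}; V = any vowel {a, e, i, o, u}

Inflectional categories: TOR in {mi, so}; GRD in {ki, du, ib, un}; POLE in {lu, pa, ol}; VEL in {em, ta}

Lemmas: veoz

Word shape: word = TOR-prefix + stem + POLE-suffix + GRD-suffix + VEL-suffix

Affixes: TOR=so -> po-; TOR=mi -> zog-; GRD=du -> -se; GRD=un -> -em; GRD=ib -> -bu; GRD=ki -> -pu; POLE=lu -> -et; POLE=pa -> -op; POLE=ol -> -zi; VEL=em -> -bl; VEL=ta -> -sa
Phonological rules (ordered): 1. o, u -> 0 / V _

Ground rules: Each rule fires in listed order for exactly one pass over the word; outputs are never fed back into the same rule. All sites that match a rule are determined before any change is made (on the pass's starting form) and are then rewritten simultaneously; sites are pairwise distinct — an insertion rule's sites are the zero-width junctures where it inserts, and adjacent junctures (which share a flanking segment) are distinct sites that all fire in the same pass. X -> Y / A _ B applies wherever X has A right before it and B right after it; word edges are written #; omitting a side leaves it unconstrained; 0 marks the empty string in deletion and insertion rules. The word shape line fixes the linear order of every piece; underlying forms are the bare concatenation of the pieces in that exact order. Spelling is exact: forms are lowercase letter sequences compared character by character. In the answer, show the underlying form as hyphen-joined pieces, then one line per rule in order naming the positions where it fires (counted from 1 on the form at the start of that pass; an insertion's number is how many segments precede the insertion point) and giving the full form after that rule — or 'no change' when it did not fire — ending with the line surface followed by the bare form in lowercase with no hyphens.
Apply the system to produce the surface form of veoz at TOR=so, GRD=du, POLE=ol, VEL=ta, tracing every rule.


underlying: po-veoz-zi-se-sa
1. o, u -> 0 / V _: fires at position(s) 5: povezzisesa
surface: povezzisesa


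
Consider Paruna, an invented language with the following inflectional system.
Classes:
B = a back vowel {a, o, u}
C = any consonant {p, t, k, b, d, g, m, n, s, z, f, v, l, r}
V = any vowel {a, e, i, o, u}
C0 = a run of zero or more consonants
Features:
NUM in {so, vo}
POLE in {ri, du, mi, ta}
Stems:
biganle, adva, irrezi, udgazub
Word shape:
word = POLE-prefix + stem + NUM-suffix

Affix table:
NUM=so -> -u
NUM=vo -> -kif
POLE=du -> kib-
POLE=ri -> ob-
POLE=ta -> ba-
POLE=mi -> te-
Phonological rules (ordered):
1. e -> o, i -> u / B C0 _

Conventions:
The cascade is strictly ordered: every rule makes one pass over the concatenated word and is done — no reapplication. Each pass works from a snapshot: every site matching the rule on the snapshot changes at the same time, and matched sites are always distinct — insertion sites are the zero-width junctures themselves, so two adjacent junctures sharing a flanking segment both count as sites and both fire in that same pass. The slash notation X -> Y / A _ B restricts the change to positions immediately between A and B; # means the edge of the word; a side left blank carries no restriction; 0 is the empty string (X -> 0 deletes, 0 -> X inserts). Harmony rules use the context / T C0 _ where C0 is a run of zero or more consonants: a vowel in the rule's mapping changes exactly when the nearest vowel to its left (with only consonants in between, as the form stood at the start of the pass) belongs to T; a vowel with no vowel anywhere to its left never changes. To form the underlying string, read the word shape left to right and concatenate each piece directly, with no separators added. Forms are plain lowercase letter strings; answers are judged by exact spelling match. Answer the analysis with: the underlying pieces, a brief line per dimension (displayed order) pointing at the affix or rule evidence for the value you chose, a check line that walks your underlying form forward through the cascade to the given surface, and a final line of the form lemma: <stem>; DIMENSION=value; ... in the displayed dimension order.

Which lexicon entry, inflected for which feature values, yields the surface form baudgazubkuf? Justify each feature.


underlying: ba-udgazub-kif
NUM=vo - signalled by the affix -kif
POLE=ta - signalled by the affix ba-
check: baudgazubkif -> baudgazubkuf
lemma: udgazub; NUM=vo; POLE=ta


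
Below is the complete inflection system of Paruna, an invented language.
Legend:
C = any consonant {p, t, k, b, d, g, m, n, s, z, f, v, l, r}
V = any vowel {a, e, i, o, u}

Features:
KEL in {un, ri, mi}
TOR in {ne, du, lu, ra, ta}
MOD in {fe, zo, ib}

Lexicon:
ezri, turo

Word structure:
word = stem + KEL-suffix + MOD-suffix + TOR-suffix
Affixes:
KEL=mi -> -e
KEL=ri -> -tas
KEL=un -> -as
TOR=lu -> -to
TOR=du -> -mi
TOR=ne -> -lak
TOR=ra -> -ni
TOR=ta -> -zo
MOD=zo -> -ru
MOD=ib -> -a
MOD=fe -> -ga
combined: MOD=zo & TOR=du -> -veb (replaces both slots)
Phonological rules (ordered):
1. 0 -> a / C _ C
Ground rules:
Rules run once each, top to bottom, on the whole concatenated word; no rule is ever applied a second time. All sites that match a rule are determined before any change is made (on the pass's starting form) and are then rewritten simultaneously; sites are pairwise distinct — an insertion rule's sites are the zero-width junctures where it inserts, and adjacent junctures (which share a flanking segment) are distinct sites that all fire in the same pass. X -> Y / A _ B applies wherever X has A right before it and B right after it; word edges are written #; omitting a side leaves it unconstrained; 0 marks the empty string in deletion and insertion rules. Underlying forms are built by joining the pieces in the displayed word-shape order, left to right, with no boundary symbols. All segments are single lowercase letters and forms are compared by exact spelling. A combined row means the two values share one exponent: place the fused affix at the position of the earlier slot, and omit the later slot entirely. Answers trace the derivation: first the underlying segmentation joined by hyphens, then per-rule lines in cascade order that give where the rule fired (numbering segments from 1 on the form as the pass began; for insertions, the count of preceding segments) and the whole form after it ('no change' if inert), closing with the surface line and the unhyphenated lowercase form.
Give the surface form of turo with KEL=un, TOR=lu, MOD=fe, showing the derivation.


underlying: turo-as-ga-to
1. 0 -> a / C _ C: inserts after position(s) 6: turoasagato
surface: turoasagato


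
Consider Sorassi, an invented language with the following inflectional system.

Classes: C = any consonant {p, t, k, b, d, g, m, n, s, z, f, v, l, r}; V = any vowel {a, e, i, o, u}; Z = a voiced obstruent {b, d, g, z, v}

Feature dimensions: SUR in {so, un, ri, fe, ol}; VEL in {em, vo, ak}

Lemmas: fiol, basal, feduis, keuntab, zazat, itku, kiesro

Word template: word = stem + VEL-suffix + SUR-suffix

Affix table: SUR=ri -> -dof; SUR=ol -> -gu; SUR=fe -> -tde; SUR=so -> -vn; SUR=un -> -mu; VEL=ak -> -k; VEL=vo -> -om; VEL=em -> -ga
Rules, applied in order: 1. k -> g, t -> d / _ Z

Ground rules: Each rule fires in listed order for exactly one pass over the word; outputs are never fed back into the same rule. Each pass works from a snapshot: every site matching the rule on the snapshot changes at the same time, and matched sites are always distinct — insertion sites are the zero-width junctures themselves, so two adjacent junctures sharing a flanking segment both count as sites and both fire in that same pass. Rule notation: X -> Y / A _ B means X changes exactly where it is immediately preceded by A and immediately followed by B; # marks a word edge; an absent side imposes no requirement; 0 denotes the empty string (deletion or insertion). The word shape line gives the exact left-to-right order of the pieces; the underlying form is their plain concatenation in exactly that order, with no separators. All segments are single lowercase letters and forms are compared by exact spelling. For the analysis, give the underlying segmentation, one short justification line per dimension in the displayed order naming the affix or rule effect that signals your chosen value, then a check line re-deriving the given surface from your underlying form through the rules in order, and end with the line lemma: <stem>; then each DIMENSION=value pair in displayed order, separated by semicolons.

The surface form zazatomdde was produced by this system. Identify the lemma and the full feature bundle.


underlying: zazat-om-tde
SUR=fe - signalled by the affix -tde
VEL=vo - signalled by the affix -om
check: zazatomtde -> zazatomdde
lemma: zazat; SUR=fe; VEL=vo


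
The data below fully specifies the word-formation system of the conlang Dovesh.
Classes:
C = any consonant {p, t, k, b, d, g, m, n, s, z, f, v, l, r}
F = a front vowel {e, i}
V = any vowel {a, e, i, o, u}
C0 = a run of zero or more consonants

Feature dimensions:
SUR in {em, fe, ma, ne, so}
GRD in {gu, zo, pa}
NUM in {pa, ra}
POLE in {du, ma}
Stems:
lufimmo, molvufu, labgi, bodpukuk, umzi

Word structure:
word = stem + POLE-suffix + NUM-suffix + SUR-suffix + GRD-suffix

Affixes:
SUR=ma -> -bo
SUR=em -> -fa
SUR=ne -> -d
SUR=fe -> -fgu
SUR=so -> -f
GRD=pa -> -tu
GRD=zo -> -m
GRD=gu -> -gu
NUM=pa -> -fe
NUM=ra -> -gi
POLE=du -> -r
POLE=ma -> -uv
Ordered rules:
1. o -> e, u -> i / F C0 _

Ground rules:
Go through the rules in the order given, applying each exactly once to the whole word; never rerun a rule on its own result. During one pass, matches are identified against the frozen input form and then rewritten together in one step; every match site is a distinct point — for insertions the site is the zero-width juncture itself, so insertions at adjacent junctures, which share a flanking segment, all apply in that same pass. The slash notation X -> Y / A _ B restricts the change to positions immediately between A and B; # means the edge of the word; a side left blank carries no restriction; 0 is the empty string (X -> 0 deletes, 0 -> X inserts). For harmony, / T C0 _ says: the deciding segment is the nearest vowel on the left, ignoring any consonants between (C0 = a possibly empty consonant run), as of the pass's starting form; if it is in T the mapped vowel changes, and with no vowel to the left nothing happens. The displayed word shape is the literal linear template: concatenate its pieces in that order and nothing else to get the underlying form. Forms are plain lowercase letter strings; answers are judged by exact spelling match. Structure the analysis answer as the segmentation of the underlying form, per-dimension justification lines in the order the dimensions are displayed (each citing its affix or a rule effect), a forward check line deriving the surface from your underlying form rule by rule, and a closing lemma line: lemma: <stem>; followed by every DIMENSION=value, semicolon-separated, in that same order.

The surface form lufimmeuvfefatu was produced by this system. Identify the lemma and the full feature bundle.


underlying: lufimmo-uv-fe-fa-tu
SUR=em - signalled by the affix -fa
GRD=pa - signalled by the affix -tu
NUM=pa - signalled by the affix -fe
POLE=ma - signalled by the affix -uv
check: lufimmouvfefatu -> lufimmeuvfefatu
lemma: lufimmo; SUR=em; GRD=pa; NUM=pa; POLE=ma


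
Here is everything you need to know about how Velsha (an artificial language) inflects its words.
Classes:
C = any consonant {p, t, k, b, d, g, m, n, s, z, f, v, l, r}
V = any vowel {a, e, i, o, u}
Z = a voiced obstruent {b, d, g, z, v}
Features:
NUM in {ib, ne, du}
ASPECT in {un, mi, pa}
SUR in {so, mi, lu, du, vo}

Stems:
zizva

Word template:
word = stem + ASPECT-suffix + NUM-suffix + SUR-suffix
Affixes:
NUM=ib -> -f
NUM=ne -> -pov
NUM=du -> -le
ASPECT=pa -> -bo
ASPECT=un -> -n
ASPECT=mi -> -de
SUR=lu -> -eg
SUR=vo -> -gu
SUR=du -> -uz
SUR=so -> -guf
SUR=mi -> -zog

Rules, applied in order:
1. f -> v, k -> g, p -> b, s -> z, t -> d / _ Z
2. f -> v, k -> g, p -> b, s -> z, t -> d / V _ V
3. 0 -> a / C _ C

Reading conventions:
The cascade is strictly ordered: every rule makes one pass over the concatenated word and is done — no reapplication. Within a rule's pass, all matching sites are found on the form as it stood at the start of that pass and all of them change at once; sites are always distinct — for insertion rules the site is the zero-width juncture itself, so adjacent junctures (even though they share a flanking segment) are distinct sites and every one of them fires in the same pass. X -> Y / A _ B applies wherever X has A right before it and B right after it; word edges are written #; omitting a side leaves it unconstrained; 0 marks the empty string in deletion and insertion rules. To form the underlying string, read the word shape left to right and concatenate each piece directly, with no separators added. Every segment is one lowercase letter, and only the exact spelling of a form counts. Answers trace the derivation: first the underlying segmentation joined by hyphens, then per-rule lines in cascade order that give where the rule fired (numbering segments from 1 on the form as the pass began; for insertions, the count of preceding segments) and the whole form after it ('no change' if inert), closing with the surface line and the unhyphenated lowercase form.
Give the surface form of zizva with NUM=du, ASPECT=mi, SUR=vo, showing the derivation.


underlying: zizva-de-le-gu
1. f -> v, k -> g, p -> b, s -> z, t -> d / _ Z: no change
2. f -> v, k -> g, p -> b, s -> z, t -> d / V _ V: no change
3. 0 -> a / C _ C: inserts after position(s) 3: zizavadelegu
surface: zizavadelegu


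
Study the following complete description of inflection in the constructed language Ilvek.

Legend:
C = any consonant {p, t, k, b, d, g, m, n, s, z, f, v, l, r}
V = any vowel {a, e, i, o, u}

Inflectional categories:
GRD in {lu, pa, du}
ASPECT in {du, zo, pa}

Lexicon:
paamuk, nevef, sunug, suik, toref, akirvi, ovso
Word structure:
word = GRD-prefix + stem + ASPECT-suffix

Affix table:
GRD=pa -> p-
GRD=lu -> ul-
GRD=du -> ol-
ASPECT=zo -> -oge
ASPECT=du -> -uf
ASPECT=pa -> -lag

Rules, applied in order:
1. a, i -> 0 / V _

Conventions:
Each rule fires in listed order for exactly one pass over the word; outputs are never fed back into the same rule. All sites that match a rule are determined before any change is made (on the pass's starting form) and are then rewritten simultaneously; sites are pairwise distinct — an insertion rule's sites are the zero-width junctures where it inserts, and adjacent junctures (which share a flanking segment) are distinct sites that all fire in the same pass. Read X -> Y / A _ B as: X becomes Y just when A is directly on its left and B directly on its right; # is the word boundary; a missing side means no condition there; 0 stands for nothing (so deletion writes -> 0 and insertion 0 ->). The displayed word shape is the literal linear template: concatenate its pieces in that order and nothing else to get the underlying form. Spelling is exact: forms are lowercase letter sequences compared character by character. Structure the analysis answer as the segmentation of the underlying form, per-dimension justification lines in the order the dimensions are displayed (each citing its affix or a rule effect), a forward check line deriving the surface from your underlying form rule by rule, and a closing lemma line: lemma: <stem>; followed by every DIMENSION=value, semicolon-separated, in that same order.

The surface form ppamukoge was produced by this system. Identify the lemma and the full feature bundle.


underlying: p-paamuk-oge
GRD=pa - signalled by the affix p-
ASPECT=zo - signalled by the affix -oge
check: ppaamukoge -> ppamukoge
lemma: paamuk; GRD=pa; ASPECT=zo


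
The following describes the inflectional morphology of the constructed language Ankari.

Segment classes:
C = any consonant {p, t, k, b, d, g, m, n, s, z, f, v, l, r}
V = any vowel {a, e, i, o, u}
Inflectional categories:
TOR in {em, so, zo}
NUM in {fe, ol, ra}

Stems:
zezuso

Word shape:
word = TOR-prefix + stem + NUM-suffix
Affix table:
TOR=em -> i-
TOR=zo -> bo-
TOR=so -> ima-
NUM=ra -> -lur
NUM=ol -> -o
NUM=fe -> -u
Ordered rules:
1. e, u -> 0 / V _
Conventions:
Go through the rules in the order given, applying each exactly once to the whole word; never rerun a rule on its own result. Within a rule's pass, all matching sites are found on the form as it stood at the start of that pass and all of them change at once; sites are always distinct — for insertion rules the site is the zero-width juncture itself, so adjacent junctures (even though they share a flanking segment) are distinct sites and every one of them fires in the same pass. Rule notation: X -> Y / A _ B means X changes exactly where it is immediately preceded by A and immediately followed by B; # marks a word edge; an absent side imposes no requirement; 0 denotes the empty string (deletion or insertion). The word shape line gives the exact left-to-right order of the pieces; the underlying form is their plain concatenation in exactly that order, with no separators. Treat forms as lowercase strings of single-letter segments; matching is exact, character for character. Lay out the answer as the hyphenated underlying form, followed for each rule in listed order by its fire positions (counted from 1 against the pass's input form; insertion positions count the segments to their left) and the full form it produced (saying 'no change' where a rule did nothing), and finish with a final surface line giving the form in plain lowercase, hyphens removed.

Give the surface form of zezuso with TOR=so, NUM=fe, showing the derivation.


underlying: ima-zezuso-u
1. e, u -> 0 / V _: fires at position(s) 10: imazezuso
surface: imazezuso


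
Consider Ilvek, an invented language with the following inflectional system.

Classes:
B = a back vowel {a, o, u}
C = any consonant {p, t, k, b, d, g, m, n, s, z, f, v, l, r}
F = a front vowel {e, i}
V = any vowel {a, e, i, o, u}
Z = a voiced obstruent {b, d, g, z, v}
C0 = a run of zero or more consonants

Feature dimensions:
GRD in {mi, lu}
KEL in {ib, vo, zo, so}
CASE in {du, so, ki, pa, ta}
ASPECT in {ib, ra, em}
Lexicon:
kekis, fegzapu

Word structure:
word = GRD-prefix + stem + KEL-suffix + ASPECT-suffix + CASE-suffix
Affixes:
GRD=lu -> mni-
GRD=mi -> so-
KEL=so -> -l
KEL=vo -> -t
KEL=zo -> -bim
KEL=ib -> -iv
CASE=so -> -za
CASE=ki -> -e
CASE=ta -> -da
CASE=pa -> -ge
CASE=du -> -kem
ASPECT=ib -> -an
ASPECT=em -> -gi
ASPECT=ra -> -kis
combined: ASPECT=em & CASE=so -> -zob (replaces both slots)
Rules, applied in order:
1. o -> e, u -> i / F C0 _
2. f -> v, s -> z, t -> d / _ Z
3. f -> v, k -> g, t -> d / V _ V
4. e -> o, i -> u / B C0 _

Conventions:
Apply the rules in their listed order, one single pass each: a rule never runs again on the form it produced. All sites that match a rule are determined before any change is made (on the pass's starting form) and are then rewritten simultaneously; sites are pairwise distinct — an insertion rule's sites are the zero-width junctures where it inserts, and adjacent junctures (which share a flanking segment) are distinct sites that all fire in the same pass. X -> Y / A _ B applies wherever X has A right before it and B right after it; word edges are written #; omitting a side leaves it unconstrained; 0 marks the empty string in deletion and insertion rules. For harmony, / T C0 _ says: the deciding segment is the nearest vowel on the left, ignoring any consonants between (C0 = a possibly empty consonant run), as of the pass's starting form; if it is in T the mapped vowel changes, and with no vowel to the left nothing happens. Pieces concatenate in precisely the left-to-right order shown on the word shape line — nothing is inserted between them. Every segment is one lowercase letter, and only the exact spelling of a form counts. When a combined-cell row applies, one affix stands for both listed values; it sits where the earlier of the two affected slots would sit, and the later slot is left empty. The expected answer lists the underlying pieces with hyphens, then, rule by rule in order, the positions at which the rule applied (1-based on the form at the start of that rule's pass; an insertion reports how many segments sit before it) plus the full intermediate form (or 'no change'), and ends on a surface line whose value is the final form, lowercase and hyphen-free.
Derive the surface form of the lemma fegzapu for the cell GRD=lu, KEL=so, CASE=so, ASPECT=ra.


underlying: mni-fegzapu-l-kis-za
1. o -> e, u -> i / F C0 _: no change
2. f -> v, s -> z, t -> d / _ Z: fires at position(s) 14: mnifegzapulkizza
3. f -> v, k -> g, t -> d / V _ V: fires at position(s) 4: mnivegzapulkizza
4. e -> o, i -> u / B C0 _: fires at position(s) 13: mnivegzapulkuzza
surface: mnivegzapulkuzza


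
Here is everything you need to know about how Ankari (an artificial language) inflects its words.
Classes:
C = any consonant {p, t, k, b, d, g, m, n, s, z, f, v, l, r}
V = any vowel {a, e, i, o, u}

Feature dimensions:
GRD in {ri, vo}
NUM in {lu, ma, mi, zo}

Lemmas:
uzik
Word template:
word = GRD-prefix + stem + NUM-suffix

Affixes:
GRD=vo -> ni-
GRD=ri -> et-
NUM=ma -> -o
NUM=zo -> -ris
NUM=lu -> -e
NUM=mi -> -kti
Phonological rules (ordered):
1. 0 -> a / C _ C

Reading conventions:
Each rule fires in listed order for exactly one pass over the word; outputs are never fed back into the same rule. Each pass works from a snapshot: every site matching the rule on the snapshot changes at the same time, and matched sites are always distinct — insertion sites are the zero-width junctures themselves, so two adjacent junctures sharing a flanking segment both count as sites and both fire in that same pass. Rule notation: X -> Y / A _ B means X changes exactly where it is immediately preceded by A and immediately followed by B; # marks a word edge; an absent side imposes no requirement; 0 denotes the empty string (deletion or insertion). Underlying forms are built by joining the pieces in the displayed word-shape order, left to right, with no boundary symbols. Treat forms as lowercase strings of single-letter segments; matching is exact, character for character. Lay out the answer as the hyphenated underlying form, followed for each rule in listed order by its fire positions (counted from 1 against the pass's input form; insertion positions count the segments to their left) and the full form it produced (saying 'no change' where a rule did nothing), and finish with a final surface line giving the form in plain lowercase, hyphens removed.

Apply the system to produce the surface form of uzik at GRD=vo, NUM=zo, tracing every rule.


underlying: ni-uzik-ris
1. 0 -> a / C _ C: inserts after position(s) 6: niuzikaris
surface: niuzikaris


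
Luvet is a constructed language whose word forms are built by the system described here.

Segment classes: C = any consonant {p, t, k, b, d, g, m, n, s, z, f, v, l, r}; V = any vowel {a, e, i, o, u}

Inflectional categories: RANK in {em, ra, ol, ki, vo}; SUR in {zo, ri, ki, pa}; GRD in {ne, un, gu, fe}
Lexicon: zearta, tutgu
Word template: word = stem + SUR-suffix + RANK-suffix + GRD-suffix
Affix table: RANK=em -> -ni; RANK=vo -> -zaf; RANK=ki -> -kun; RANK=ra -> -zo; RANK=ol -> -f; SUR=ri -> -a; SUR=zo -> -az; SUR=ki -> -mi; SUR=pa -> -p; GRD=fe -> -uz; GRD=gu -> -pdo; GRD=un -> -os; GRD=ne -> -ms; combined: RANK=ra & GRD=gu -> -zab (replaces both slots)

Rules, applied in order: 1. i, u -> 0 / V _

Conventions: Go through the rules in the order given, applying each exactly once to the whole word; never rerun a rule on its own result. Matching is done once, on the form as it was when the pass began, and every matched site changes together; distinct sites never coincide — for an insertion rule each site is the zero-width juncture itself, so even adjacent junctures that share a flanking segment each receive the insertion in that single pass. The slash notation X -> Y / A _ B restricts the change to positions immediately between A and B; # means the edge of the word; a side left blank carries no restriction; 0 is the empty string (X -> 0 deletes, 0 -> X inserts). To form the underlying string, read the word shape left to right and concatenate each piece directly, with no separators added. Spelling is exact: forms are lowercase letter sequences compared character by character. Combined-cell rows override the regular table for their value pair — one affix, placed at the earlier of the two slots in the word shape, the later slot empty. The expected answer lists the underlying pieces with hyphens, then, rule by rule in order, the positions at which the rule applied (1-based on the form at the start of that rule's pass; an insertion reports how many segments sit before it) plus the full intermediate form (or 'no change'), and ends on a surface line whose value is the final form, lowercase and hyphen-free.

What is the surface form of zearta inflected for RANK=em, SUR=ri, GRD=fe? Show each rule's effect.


underlying: zearta-a-ni-uz
1. i, u -> 0 / V _: fires at position(s) 10: zeartaaniz
surface: zeartaaniz


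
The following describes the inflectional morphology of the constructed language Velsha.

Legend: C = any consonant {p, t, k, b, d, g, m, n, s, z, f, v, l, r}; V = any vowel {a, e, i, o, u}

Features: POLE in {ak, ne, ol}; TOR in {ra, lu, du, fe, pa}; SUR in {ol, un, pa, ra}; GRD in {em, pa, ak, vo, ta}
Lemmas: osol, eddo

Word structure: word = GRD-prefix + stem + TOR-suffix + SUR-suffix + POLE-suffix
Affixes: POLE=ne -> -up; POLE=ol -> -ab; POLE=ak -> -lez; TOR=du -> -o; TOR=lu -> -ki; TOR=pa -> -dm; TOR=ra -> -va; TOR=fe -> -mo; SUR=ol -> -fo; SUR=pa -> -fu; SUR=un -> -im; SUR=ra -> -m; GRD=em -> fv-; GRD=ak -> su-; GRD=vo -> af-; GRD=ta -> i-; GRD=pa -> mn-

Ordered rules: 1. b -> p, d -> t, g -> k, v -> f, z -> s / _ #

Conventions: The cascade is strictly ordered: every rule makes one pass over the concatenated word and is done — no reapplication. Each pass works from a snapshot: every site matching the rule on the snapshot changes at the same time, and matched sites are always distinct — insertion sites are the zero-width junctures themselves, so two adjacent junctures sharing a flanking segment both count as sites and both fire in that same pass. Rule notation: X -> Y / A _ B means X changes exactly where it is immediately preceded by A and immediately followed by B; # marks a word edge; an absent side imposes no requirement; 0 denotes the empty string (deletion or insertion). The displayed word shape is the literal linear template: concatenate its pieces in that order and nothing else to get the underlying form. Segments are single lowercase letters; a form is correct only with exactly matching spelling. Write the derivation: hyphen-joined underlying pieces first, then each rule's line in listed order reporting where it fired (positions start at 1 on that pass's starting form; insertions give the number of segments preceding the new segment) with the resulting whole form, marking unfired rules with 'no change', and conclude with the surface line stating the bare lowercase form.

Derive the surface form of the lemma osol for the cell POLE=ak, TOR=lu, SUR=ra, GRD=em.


underlying: fv-osol-ki-m-lez
1. b -> p, d -> t, g -> k, v -> f, z -> s / _ #: fires at position(s) 12: fvosolkimles
surface: fvosolkimles


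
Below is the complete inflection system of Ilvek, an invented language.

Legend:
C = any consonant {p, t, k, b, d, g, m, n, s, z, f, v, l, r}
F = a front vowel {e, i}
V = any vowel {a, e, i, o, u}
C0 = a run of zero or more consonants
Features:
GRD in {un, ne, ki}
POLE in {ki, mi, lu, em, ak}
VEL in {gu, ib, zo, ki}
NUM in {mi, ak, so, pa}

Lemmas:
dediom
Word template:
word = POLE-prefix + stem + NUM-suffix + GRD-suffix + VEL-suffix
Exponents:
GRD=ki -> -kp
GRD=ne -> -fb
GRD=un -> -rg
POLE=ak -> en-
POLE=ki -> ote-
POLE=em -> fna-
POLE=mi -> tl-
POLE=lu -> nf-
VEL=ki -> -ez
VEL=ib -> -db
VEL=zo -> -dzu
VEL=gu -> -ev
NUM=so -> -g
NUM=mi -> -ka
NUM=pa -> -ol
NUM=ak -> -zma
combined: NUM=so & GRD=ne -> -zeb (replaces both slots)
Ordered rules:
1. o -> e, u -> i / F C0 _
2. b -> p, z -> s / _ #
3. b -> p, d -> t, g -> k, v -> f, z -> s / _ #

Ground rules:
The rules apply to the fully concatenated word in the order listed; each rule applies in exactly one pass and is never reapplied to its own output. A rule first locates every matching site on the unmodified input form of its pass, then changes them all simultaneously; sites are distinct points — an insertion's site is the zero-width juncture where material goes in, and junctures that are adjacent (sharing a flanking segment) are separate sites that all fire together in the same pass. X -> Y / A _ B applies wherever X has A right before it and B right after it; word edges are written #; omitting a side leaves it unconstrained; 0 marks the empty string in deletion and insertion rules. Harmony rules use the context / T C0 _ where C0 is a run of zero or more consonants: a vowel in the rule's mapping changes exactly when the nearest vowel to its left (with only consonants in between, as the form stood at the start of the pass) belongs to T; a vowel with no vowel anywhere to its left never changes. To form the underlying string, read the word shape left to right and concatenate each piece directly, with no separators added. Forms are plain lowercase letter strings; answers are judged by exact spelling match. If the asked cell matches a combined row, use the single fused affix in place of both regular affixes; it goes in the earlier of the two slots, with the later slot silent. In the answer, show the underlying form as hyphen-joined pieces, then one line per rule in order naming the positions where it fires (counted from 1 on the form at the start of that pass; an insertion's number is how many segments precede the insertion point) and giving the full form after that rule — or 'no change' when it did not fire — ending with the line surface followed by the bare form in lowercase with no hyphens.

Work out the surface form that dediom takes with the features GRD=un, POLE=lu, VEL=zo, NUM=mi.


underlying: nf-dediom-ka-rg-dzu
1. o -> e, u -> i / F C0 _: fires at position(s) 7: nfdediemkargdzu
2. b -> p, z -> s / _ #: no change
3. b -> p, d -> t, g -> k, v -> f, z -> s / _ #: no change
surface: nfdediemkargdzu


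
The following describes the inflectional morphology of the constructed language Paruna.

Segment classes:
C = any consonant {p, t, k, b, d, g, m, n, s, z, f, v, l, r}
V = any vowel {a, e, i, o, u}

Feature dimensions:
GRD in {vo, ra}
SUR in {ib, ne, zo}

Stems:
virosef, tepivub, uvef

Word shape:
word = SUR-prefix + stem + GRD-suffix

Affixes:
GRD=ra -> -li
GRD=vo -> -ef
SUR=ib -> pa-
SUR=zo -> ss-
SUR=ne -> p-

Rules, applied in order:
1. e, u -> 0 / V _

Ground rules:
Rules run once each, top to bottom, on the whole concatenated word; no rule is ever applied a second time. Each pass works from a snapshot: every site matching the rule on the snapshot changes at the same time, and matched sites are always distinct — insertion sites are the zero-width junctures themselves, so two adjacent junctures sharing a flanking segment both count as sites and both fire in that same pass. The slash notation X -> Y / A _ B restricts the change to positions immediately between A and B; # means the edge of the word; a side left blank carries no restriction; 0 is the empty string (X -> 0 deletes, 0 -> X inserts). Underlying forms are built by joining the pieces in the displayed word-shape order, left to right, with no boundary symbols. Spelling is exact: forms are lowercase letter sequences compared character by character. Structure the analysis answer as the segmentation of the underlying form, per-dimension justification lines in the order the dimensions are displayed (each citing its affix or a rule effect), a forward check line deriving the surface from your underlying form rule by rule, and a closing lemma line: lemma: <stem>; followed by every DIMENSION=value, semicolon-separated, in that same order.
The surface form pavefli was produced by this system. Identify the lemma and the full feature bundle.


underlying: pa-uvef-li
GRD=ra - signalled by the affix -li
SUR=ib - signalled by the affix pa-
check: pauvefli -> pavefli
lemma: uvef; GRD=ra; SUR=ib


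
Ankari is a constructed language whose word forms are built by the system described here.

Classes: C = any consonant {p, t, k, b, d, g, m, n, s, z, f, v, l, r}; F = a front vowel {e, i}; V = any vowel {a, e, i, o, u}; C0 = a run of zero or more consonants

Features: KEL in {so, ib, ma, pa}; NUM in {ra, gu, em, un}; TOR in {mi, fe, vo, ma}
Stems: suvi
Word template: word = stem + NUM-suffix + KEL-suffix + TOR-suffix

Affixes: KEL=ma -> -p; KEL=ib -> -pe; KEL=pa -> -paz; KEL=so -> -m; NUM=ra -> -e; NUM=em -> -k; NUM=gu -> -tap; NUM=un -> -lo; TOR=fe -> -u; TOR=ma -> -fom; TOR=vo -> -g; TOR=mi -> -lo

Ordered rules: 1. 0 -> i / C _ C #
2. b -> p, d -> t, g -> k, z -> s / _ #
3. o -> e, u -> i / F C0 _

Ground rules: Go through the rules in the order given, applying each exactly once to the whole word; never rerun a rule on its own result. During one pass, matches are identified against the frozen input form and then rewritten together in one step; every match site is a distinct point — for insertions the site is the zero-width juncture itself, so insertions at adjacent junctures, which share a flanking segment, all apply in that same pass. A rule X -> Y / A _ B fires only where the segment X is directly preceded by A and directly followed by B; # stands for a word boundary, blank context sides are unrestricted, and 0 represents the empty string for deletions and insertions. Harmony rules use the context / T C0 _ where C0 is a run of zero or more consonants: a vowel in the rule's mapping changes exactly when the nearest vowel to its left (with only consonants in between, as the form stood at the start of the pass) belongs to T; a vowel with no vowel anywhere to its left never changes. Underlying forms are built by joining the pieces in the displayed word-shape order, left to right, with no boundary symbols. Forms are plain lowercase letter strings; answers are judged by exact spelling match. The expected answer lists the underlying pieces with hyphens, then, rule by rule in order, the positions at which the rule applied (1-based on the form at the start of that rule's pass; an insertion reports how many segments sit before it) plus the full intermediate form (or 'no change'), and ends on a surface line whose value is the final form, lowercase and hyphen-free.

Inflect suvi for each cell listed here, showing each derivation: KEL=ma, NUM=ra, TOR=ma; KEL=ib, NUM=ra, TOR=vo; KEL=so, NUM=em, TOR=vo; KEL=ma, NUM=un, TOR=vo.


cell KEL=ma, NUM=ra, TOR=ma:
underlying: suvi-e-p-fom
1. 0 -> i / C _ C #: no change
2. b -> p, d -> t, g -> k, z -> s / _ #: no change
3. o -> e, u -> i / F C0 _: fires at position(s) 8: suviepfem
surface: suviepfem

cell KEL=ib, NUM=ra, TOR=vo:
underlying: suvi-e-pe-g
1. 0 -> i / C _ C #: no change
2. b -> p, d -> t, g -> k, z -> s / _ #: fires at position(s) 8: suviepek
3. o -> e, u -> i / F C0 _: no change
surface: suviepek

cell KEL=so, NUM=em, TOR=vo:
underlying: suvi-k-m-g
1. 0 -> i / C _ C #: inserts after position(s) 6: suvikmig
2. b -> p, d -> t, g -> k, z -> s / _ #: fires at position(s) 8: suvikmik
3. o -> e, u -> i / F C0 _: no change
surface: suvikmik

cell KEL=ma, NUM=un, TOR=vo:
underlying: suvi-lo-p-g
1. 0 -> i / C _ C #: inserts after position(s) 7: suvilopig
2. b -> p, d -> t, g -> k, z -> s / _ #: fires at position(s) 9: suvilopik
3. o -> e, u -> i / F C0 _: fires at position(s) 6: suvilepik
surface: suvilepik


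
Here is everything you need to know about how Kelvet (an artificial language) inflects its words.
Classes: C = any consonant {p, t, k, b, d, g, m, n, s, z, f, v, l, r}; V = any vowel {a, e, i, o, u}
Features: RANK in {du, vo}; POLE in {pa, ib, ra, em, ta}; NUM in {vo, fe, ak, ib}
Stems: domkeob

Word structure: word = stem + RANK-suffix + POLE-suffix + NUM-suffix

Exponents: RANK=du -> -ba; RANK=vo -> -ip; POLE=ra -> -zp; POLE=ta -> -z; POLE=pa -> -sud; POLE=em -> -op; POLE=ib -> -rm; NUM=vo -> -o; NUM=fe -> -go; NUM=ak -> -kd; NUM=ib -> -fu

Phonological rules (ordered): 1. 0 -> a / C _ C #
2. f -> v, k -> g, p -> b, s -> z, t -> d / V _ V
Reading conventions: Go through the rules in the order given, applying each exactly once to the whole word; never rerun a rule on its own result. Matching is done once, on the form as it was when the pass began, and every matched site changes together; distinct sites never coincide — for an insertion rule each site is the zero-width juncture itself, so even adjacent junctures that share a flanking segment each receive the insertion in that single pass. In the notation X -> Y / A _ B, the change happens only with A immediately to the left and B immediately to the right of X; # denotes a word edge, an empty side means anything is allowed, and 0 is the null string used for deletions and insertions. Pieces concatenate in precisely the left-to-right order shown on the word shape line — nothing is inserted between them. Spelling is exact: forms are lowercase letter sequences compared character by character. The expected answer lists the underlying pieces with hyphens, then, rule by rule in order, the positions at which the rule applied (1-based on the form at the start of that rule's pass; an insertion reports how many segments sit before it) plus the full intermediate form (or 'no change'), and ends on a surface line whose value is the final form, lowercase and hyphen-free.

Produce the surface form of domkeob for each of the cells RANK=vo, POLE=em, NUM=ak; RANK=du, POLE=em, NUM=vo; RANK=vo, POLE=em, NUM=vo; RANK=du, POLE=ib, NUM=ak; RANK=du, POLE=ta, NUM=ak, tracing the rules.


cell RANK=vo, POLE=em, NUM=ak:
underlying: domkeob-ip-op-kd
1. 0 -> a / C _ C #: inserts after position(s) 12: domkeobipopkad
2. f -> v, k -> g, p -> b, s -> z, t -> d / V _ V: fires at position(s) 9: domkeobibopkad
surface: domkeobibopkad

cell RANK=du, POLE=em, NUM=vo:
underlying: domkeob-ba-op-o
1. 0 -> a / C _ C #: no change
2. f -> v, k -> g, p -> b, s -> z, t -> d / V _ V: fires at position(s) 11: domkeobbaobo
surface: domkeobbaobo

cell RANK=vo, POLE=em, NUM=vo:
underlying: domkeob-ip-op-o
1. 0 -> a / C _ C #: no change
2. f -> v, k -> g, p -> b, s -> z, t -> d / V _ V: fires at position(s) 9, 11: domkeobibobo
surface: domkeobibobo

cell RANK=du, POLE=ib, NUM=ak:
underlying: domkeob-ba-rm-kd
1. 0 -> a / C _ C #: inserts after position(s) 12: domkeobbarmkad
2. f -> v, k -> g, p -> b, s -> z, t -> d / V _ V: no change
surface: domkeobbarmkad

cell RANK=du, POLE=ta, NUM=ak:
underlying: domkeob-ba-z-kd
1. 0 -> a / C _ C #: inserts after position(s) 11: domkeobbazkad
2. f -> v, k -> g, p -> b, s -> z, t -> d / V _ V: no change
surface: domkeobbazkad
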